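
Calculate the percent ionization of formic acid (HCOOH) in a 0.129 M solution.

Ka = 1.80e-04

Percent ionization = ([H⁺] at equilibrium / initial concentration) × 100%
Percent ionization = 3.67%

Let x = [H⁺]. Ka = x²/(C - x) ⇒ x² + (1.80e-04)x - (1.80e-04)(0.129) = 0. x = 4.7296e-03. Percent = (4.7296e-03/0.129) × 100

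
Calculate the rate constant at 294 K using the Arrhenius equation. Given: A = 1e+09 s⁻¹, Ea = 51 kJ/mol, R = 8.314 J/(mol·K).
8.68e-01 s⁻¹

k = A·exp(-Ea/(R·T)) = 1e+09·exp(-51000/(8.314·294)) = 1e+09·exp(-20.8647) = 1e+09·8.6808e-10 = 8.68e-01 s⁻¹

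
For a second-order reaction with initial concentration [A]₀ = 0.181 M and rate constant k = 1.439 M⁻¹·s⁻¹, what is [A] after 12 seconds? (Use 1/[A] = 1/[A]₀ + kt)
0.0439 M

1/[A] = 1/[A]₀ + k·t = 1/0.181 + (1.439)·(12) = 5.5249 + 17.2680 = 22.7929
[A] = 1/22.7929 = 0.0439 M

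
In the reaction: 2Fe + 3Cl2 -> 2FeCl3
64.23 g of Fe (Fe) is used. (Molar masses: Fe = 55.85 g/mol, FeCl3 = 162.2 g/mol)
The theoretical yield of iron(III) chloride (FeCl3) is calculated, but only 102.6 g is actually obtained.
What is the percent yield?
Moles of Fe = 64.23 g ÷ 55.85 g/mol = 1.15004 mol
Mole ratio: 2 mol FeCl3 / 2 mol Fe
Moles of FeCl3 = 1.15004 × (2/2) = 1.15004 mol
Theoretical yield = 1.15004 mol × 162.2 g/mol = 186.54 g
Actual yield = 102.6 g
Percent yield = (102.6 / 186.54) × 100% = 55.0%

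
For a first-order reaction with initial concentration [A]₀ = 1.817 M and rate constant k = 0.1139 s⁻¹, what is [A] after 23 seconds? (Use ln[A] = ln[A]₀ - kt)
0.1323 M

ln[A] = ln[A]₀ - k·t = ln(1.817) - (0.1139)·(23) = 0.5972 - 2.6197 = -2.0225
[A] = e^(-2.0225) = 0.1323 M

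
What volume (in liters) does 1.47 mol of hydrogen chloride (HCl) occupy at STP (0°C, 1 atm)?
At STP, 1 mol of gas occupies 22.4 L
Volume = 1.47 mol × 22.4 L/mol = 32.93 L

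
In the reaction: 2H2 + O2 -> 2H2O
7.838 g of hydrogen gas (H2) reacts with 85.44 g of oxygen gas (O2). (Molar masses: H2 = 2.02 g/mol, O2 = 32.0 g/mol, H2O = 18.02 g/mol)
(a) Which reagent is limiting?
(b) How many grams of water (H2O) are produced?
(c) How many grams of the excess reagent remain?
(a) H2, (b) 69.92 g, (c) 23.36 g

Moles of H2 = 7.838 g ÷ 2.02 g/mol = 3.8802 mol
Moles of O2 = 85.44 g ÷ 32.0 g/mol = 2.67 mol
Moles ÷ coefficient: H2: 3.8802/2 = 1.94, O2: 2.67/1 = 2.67
(a) H2 has the smaller value, so H2 is the limiting reagent.
(b) Moles of H2O = 3.8802 mol H2 × (2/2) = 3.8802 mol; mass = 3.8802 mol × 18.02 g/mol = 69.92 g
(c) O2 consumed = 3.8802 × (1/2) = 1.9401 mol; remaining = 2.67 − 1.9401 = 0.729901 mol; mass = 0.729901 mol × 32.0 g/mol = 23.36 g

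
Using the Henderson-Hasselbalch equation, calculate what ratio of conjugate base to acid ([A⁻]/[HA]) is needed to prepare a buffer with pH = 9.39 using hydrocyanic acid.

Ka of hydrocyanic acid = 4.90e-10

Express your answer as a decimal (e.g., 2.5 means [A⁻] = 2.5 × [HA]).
[A⁻]/[HA] = 1.203

pKa = −log(4.90e-10) = 9.3098. pH = pKa + log([A⁻]/[HA]). 9.39 = 9.3098 + log(ratio). log(ratio) = 9.39 − 9.3098 = 0.0802. ratio = 10^(0.0802) = 1.203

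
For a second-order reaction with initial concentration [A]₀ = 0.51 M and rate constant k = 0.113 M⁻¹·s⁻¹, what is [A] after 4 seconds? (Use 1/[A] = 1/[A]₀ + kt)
0.4145 M

1/[A] = 1/[A]₀ + k·t = 1/0.51 + (0.113)·(4) = 1.9608 + 0.4520 = 2.4128
[A] = 1/2.4128 = 0.4145 M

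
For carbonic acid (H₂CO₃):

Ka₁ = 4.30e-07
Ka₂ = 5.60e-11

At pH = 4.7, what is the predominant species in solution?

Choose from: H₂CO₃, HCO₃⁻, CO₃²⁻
H₂CO₃

pKa1 = 6.37, pKa2 = 10.25. Each pKa is the crossover between adjacent species; pH = 4.7 lies in the region where H₂CO₃ predominates.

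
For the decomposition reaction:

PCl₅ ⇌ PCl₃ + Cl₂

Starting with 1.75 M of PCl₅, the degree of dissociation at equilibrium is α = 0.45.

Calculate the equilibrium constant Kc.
K_c = 0.6443

x = α·[A]₀ = 0.45 × 1.75 = 0.7875 M dissociated.
At eq: [PCl₅] = 1.75 − 0.7875 = 0.9625 M; [PCl₃] = [Cl₂] = x = 0.7875 M.
Kc = [PCl₃][Cl₂]/[PCl₅] = (0.7875)²/0.9625 = 0.6443.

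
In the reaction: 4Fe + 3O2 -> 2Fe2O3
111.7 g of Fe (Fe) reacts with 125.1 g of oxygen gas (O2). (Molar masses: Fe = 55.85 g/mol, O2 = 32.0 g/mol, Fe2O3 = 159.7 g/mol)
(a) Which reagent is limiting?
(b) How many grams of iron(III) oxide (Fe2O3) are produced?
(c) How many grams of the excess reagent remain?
(a) Fe, (b) 159.7 g, (c) 77.1 g

Moles of Fe = 111.7 g ÷ 55.85 g/mol = 2 mol
Moles of O2 = 125.1 g ÷ 32.0 g/mol = 3.90937 mol
Moles ÷ coefficient: Fe: 2/4 = 0.5, O2: 3.90937/3 = 1.303
(a) Fe has the smaller value, so Fe is the limiting reagent.
(b) Moles of Fe2O3 = 2 mol Fe × (2/4) = 1 mol; mass = 1 mol × 159.7 g/mol = 159.7 g
(c) O2 consumed = 2 × (3/4) = 1.5 mol; remaining = 3.90937 − 1.5 = 2.40937 mol; mass = 2.40937 mol × 32.0 g/mol = 77.1 g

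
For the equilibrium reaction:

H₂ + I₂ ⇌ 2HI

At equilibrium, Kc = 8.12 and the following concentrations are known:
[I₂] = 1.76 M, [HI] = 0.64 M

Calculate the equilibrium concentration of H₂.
[H₂] = 0.0287 M

Kc = ([HI]^2) / ([H₂] × [I₂]) = 8.12
[H₂]^1 = (product terms)/(Kc · other reactant terms) = 0.4096 / (8.12 · 1.76) = 0.028661
[H₂] = 0.0287 M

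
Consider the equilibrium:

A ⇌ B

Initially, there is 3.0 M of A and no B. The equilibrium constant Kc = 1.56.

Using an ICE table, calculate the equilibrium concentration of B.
[B] = 1.828 M

ICE: [A] = 3.0 − x, [B] = x.
Kc = x/(3.0 − x) = 1.56 ⇒ x = 1.56·3.0/(1 + 1.56) = 4.68/2.56 = 1.828.
[B] = x = 1.828 M.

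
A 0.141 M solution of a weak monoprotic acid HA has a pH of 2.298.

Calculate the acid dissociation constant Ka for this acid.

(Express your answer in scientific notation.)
K_a = 1.86e-04

[H⁺] = 10^(−pH) = 10^(−2.298) = 5.035e-03 M. For HA ⇌ H⁺ + A⁻, Ka = x²/(C − x) = (5.035e-03)²/(0.141 − 5.035e-03) = 1.86e-04.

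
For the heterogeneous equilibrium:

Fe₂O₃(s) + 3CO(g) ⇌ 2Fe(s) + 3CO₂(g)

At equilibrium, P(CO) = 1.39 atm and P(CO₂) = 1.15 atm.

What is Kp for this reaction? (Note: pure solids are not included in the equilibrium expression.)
K_p = 0.566

Solids (Fe₂O₃, Fe) are excluded.
Kp = P(CO₂)³/P(CO)³ = (1.15)³/(1.39)³ = 1.521/2.686 = 0.566.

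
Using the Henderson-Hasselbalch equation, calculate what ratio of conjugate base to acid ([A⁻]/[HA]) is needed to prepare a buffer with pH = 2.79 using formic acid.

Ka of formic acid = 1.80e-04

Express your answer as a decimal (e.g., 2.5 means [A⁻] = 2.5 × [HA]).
[A⁻]/[HA] = 0.111

pKa = −log(1.80e-04) = 3.7447. pH = pKa + log([A⁻]/[HA]). 2.79 = 3.7447 + log(ratio). log(ratio) = 2.79 − 3.7447 = -0.9547. ratio = 10^(-0.9547) = 0.111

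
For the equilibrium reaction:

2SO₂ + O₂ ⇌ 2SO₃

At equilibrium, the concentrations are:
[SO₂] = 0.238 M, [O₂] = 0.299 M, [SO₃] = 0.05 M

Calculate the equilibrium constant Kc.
K_c = 0.1476

Kc = ([SO₃]^2) / ([SO₂]^2 × [O₂])
   = ((0.05)^2) / ((0.238)^2·(0.299))
   = 0.0025 / 0.016937 = 0.1476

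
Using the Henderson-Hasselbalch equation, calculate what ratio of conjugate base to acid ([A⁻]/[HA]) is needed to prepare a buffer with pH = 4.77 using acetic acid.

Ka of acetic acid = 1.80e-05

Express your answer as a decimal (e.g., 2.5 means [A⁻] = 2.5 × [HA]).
[A⁻]/[HA] = 1.060

pKa = −log(1.80e-05) = 4.7447. pH = pKa + log([A⁻]/[HA]). 4.77 = 4.7447 + log(ratio). log(ratio) = 4.77 − 4.7447 = 0.0253. ratio = 10^(0.0253) = 1.060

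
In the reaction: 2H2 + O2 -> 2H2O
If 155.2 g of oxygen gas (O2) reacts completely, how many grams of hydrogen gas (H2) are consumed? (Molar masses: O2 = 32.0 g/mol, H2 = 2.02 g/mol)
Moles of O2 = 155.2 g ÷ 32.0 g/mol = 4.85 mol
Mole ratio: 2 mol H2 / 1 mol O2
Moles of H2 = 4.85 × (2/1) = 9.7 mol
Mass of H2 = 9.7 mol × 2.02 g/mol = 19.59 g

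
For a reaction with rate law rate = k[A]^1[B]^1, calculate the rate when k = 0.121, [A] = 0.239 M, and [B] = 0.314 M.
0.009081 M/s

rate = k·[A]^1·[B]^1 = 0.121·(0.239)^1·(0.314)^1 = 0.121·0.239·0.314 = 0.009081 M/s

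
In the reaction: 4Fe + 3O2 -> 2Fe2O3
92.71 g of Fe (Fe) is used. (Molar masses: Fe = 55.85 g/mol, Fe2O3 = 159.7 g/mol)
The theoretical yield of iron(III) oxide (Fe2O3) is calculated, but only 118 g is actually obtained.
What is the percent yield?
Moles of Fe = 92.71 g ÷ 55.85 g/mol = 1.65998 mol
Mole ratio: 2 mol Fe2O3 / 4 mol Fe
Moles of Fe2O3 = 1.65998 × (2/4) = 0.829991 mol
Theoretical yield = 0.829991 mol × 159.7 g/mol = 132.55 g
Actual yield = 118 g
Percent yield = (118 / 132.55) × 100% = 89.0%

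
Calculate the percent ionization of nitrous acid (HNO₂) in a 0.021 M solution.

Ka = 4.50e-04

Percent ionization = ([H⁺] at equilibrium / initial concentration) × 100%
Percent ionization = 13.6%

Let x = [H⁺]. Ka = x²/(C - x) ⇒ x² + (4.50e-04)x - (4.50e-04)(0.021) = 0. x = 2.8573e-03. Percent = (2.8573e-03/0.021) × 100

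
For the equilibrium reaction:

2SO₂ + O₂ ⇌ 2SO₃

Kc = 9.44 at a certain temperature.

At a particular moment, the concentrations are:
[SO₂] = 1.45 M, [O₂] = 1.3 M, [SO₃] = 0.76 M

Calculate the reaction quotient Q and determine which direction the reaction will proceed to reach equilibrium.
Q = 0.211, Q < K, reaction proceeds forward (toward products)

Q = ([SO₃]^2) / ([SO₂]^2 × [O₂])
  = ((0.76)^2) / ((1.45)^2·(1.3)) = 0.5776/2.7332 = 0.2113
Since Q = 0.2113 < Kc = 9.44, the reaction proceeds forward (toward products) to reach equilibrium.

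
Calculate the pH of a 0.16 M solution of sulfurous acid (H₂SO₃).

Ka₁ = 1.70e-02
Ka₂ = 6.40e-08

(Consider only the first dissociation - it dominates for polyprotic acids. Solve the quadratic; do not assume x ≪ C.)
pH = 1.35

x² + Ka₁·x − Ka₁·C = 0 with Ka₁ = 1.70e-02, C = 0.16.
x = (−Ka₁ + √(Ka₁² + 4·Ka₁·C))/2 = 4.4342e-02 M, so pH = 1.35.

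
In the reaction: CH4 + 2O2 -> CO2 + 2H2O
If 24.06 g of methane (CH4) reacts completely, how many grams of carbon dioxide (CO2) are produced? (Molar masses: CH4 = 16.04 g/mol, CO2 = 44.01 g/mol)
Moles of CH4 = 24.06 g ÷ 16.04 g/mol = 1.5 mol
Mole ratio: 1 mol CO2 / 1 mol CH4
Moles of CO2 = 1.5 × (1/1) = 1.5 mol
Mass of CO2 = 1.5 mol × 44.01 g/mol = 66.02 g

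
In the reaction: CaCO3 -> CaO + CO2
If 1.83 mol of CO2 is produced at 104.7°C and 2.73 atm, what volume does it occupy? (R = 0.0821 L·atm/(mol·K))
T = 104.7°C + 273.15 = 377.85 K
V = nRT/P = (1.83 × 0.0821 × 377.85) / 2.73
V = 20.79 L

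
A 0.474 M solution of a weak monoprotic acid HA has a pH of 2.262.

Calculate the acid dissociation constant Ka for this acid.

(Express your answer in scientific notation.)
K_a = 6.39e-05

[H⁺] = 10^(−pH) = 10^(−2.262) = 5.470e-03 M. For HA ⇌ H⁺ + A⁻, Ka = x²/(C − x) = (5.470e-03)²/(0.474 − 5.470e-03) = 6.39e-05.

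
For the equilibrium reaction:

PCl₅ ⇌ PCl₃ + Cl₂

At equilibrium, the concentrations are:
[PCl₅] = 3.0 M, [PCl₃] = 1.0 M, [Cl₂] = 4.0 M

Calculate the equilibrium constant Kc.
K_c = 1.3333

Kc = ([PCl₃] × [Cl₂]) / ([PCl₅])
   = ((1.0)·(4.0)) / ((3.0))
   = 4 / 3 = 1.3333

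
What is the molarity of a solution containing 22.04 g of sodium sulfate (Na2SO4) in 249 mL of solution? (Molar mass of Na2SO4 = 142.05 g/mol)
Moles of Na2SO4 = 22.04 g ÷ 142.05 g/mol = 0.155157 mol
Volume = 249 mL = 0.249 L
Molarity = 0.155157 mol ÷ 0.249 L = 0.6231 M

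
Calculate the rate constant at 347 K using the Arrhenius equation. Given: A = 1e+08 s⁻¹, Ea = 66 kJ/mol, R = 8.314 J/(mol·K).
1.16e-02 s⁻¹

k = A·exp(-Ea/(R·T)) = 1e+08·exp(-66000/(8.314·347)) = 1e+08·exp(-22.8773) = 1e+08·1.1602e-10 = 1.16e-02 s⁻¹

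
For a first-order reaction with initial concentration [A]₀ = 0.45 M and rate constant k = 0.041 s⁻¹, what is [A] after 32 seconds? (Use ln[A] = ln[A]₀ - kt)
0.1212 M

ln[A] = ln[A]₀ - k·t = ln(0.45) - (0.041)·(32) = -0.7985 - 1.3120 = -2.1105
[A] = e^(-2.1105) = 0.1212 M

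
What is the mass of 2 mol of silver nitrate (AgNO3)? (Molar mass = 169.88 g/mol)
Mass = 2 mol × 169.88 g/mol = 339.8 g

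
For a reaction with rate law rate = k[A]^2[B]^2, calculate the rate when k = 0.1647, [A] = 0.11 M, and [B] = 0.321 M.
0.0002053 M/s

rate = k·[A]^2·[B]^2 = 0.1647·(0.11)^2·(0.321)^2 = 0.1647·0.0121·0.103041 = 0.0002053 M/s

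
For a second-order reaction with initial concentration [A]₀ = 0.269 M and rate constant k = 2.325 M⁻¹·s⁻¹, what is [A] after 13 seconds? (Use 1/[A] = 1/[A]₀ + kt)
0.0295 M

1/[A] = 1/[A]₀ + k·t = 1/0.269 + (2.325)·(13) = 3.7175 + 30.2250 = 33.9425
[A] = 1/33.9425 = 0.0295 M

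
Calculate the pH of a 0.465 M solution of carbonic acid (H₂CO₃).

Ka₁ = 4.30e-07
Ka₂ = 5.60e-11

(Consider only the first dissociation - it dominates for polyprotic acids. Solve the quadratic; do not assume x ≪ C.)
pH = 3.35

x² + Ka₁·x − Ka₁·C = 0 with Ka₁ = 4.30e-07, C = 0.465.
x = (−Ka₁ + √(Ka₁² + 4·Ka₁·C))/2 = 4.4694e-04 M, so pH = 3.35.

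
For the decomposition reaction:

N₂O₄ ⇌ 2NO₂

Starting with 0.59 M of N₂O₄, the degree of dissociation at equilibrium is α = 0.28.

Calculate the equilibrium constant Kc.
K_c = 0.2570

x = α·[A]₀ = 0.28 × 0.59 = 0.1652 M dissociated.
At eq: [N₂O₄] = 0.59 − 0.1652 = 0.4248 M; [NO₂] = 2x = 0.3304 M.
Kc = [NO₂]²/[N₂O₄] = (0.3304)²/0.4248 = 0.257.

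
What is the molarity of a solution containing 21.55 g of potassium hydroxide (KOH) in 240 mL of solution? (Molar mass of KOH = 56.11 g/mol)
Moles of KOH = 21.55 g ÷ 56.11 g/mol = 0.384067 mol
Volume = 240 mL = 0.24 L
Molarity = 0.384067 mol ÷ 0.24 L = 1.6 M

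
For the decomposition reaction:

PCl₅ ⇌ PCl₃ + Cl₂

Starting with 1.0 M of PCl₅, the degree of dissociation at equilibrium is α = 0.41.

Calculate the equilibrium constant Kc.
K_c = 0.2849

x = α·[A]₀ = 0.41 × 1.0 = 0.41 M dissociated.
At eq: [PCl₅] = 1.0 − 0.41 = 0.59 M; [PCl₃] = [Cl₂] = x = 0.41 M.
Kc = [PCl₃][Cl₂]/[PCl₅] = (0.41)²/0.59 = 0.2849.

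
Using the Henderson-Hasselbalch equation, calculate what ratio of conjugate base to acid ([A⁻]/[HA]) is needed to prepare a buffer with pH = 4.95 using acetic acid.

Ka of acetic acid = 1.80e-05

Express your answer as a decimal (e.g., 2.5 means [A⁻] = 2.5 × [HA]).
[A⁻]/[HA] = 1.604

pKa = −log(1.80e-05) = 4.7447. pH = pKa + log([A⁻]/[HA]). 4.95 = 4.7447 + log(ratio). log(ratio) = 4.95 − 4.7447 = 0.2053. ratio = 10^(0.2053) = 1.604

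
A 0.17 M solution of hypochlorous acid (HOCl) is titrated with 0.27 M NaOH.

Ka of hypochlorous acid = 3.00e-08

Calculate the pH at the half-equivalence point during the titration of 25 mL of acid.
pH = pKa = 7.52

At the half-equivalence point, [HA] = [A⁻], so by Henderson–Hasselbalch pH = pKa + log(1) = pKa.
pKa = −log(3.00e-08) = 7.52.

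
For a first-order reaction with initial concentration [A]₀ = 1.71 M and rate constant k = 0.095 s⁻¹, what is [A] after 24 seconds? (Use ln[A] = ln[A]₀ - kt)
0.1749 M

ln[A] = ln[A]₀ - k·t = ln(1.71) - (0.095)·(24) = 0.5365 - 2.2800 = -1.7435
[A] = e^(-1.7435) = 0.1749 M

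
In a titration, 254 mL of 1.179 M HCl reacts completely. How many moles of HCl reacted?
Moles = Molarity × Volume (L)
Moles = 1.179 M × 0.254 L = 0.2995 mol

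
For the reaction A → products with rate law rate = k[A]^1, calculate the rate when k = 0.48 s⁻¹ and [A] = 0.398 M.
0.191 M/s

rate = k·[A]^1 = 0.48·(0.398)^1 = 0.48·0.398 = 0.191 M/s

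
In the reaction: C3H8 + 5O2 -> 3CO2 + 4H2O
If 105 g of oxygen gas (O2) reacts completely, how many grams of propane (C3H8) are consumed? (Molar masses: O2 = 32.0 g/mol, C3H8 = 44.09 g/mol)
Moles of O2 = 105 g ÷ 32.0 g/mol = 3.28125 mol
Mole ratio: 1 mol C3H8 / 5 mol O2
Moles of C3H8 = 3.28125 × (1/5) = 0.65625 mol
Mass of C3H8 = 0.65625 mol × 44.09 g/mol = 28.93 g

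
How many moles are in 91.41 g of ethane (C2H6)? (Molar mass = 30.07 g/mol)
Moles = 91.41 g ÷ 30.07 g/mol = 3.04 mol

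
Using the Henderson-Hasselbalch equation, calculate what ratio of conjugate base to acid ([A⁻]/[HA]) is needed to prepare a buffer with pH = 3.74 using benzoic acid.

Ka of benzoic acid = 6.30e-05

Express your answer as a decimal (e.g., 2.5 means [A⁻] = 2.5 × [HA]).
[A⁻]/[HA] = 0.346

pKa = −log(6.30e-05) = 4.2007. pH = pKa + log([A⁻]/[HA]). 3.74 = 4.2007 + log(ratio). log(ratio) = 3.74 − 4.2007 = -0.4607. ratio = 10^(-0.4607) = 0.346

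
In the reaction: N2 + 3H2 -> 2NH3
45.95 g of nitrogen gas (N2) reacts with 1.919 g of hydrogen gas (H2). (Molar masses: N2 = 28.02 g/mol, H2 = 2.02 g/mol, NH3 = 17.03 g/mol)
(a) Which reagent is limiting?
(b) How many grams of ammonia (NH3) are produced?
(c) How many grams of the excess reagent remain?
(a) H2, (b) 10.79 g, (c) 37.08 g

Moles of N2 = 45.95 g ÷ 28.02 g/mol = 1.6399 mol
Moles of H2 = 1.919 g ÷ 2.02 g/mol = 0.95 mol
Moles ÷ coefficient: N2: 1.6399/1 = 1.64, H2: 0.95/3 = 0.3167
(a) H2 has the smaller value, so H2 is the limiting reagent.
(b) Moles of NH3 = 0.95 mol H2 × (2/3) = 0.633333 mol; mass = 0.633333 mol × 17.03 g/mol = 10.79 g
(c) N2 consumed = 0.95 × (1/3) = 0.316667 mol; remaining = 1.6399 − 0.316667 = 1.32323 mol; mass = 1.32323 mol × 28.02 g/mol = 37.08 g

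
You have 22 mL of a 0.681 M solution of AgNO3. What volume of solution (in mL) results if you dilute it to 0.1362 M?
Using M₁V₁ = M₂V₂:
0.681 × 22 = 0.1362 × V₂
V₂ = (0.681 × 22) / 0.1362 = 110 mL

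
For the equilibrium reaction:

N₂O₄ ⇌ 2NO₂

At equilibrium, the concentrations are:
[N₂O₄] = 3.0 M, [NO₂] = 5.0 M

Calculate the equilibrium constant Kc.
K_c = 8.3333

Kc = ([NO₂]^2) / ([N₂O₄])
   = ((5.0)^2) / ((3.0))
   = 25 / 3 = 8.3333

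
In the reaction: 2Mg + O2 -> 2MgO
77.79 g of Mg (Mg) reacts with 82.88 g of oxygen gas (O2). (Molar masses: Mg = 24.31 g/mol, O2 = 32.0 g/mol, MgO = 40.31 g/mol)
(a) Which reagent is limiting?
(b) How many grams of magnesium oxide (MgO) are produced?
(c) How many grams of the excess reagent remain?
(a) Mg, (b) 129 g, (c) 31.68 g

Moles of Mg = 77.79 g ÷ 24.31 g/mol = 3.19992 mol
Moles of O2 = 82.88 g ÷ 32.0 g/mol = 2.59 mol
Moles ÷ coefficient: Mg: 3.19992/2 = 1.6, O2: 2.59/1 = 2.59
(a) Mg has the smaller value, so Mg is the limiting reagent.
(b) Moles of MgO = 3.19992 mol Mg × (2/2) = 3.19992 mol; mass = 3.19992 mol × 40.31 g/mol = 129 g
(c) O2 consumed = 3.19992 × (1/2) = 1.59996 mol; remaining = 2.59 − 1.59996 = 0.990041 mol; mass = 0.990041 mol × 32.0 g/mol = 31.68 g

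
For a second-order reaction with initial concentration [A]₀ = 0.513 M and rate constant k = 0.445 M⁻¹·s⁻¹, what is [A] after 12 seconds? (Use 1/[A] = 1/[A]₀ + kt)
0.1372 M

1/[A] = 1/[A]₀ + k·t = 1/0.513 + (0.445)·(12) = 1.9493 + 5.3400 = 7.2893
[A] = 1/7.2893 = 0.1372 M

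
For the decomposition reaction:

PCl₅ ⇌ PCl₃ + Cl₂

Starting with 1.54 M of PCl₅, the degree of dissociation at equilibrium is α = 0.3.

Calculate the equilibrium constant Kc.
K_c = 0.1980

x = α·[A]₀ = 0.3 × 1.54 = 0.462 M dissociated.
At eq: [PCl₅] = 1.54 − 0.462 = 1.078 M; [PCl₃] = [Cl₂] = x = 0.462 M.
Kc = [PCl₃][Cl₂]/[PCl₅] = (0.462)²/1.078 = 0.198.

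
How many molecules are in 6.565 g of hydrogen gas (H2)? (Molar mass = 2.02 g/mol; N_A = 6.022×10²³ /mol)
Moles = 6.565 g ÷ 2.02 g/mol = 3.25 mol
Molecules = 3.25 mol × 6.022×10²³ /mol = 1.957e+24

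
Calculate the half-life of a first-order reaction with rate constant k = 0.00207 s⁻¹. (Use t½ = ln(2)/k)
334.85 s

t½ = ln(2)/k = 0.6931/0.00207 = 334.85 s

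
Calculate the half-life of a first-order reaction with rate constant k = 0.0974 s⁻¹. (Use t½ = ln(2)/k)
7.12 s

t½ = ln(2)/k = 0.6931/0.0974 = 7.12 s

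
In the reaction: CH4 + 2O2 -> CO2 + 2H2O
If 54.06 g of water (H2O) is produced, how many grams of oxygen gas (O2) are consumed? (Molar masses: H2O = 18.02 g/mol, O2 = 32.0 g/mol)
Moles of H2O = 54.06 g ÷ 18.02 g/mol = 3 mol
Mole ratio: 2 mol O2 / 2 mol H2O
Moles of O2 = 3 × (2/2) = 3 mol
Mass of O2 = 3 mol × 32.0 g/mol = 96 g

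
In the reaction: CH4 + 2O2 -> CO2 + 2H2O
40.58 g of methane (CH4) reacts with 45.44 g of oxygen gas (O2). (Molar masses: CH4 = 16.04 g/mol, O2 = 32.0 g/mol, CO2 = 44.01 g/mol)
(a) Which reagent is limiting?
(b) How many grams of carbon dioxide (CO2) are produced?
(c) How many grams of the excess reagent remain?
(a) O2, (b) 31.25 g, (c) 29.19 g

Moles of CH4 = 40.58 g ÷ 16.04 g/mol = 2.52993 mol
Moles of O2 = 45.44 g ÷ 32.0 g/mol = 1.42 mol
Moles ÷ coefficient: CH4: 2.52993/1 = 2.53, O2: 1.42/2 = 0.71
(a) O2 has the smaller value, so O2 is the limiting reagent.
(b) Moles of CO2 = 1.42 mol O2 × (1/2) = 0.71 mol; mass = 0.71 mol × 44.01 g/mol = 31.25 g
(c) CH4 consumed = 1.42 × (1/2) = 0.71 mol; remaining = 2.52993 − 0.71 = 1.81993 mol; mass = 1.81993 mol × 16.04 g/mol = 29.19 g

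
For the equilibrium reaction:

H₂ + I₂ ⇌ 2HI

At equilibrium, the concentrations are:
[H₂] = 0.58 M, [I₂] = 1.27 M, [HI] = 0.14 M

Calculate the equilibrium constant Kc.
K_c = 0.0266

Kc = ([HI]^2) / ([H₂] × [I₂])
   = ((0.14)^2) / ((0.58)·(1.27))
   = 0.0196 / 0.7366 = 0.0266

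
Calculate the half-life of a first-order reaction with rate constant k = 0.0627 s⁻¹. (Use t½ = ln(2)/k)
11.05 s

t½ = ln(2)/k = 0.6931/0.0627 = 11.05 s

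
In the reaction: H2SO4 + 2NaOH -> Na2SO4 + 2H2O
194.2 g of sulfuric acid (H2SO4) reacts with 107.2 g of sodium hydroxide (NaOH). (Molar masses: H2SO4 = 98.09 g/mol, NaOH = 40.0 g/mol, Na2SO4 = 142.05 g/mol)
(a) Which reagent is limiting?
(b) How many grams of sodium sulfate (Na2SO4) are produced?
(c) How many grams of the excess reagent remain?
(a) NaOH, (b) 190.3 g, (c) 62.76 g

Moles of H2SO4 = 194.2 g ÷ 98.09 g/mol = 1.97981 mol
Moles of NaOH = 107.2 g ÷ 40.0 g/mol = 2.68 mol
Moles ÷ coefficient: H2SO4: 1.97981/1 = 1.98, NaOH: 2.68/2 = 1.34
(a) NaOH has the smaller value, so NaOH is the limiting reagent.
(b) Moles of Na2SO4 = 2.68 mol NaOH × (1/2) = 1.34 mol; mass = 1.34 mol × 142.05 g/mol = 190.3 g
(c) H2SO4 consumed = 2.68 × (1/2) = 1.34 mol; remaining = 1.97981 − 1.34 = 0.639814 mol; mass = 0.639814 mol × 98.09 g/mol = 62.76 g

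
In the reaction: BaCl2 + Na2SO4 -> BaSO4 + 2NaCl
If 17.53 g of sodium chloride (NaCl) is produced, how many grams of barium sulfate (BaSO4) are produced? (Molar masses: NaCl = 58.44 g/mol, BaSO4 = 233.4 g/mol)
Moles of NaCl = 17.53 g ÷ 58.44 g/mol = 0.299966 mol
Mole ratio: 1 mol BaSO4 / 2 mol NaCl
Moles of BaSO4 = 0.299966 × (1/2) = 0.149983 mol
Mass of BaSO4 = 0.149983 mol × 233.4 g/mol = 35.01 g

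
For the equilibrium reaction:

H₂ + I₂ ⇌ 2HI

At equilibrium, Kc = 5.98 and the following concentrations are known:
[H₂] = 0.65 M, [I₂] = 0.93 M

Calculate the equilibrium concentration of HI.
[HI] = 1.9013 M

Kc = ([HI]^2) / ([H₂] × [I₂]) = 5.98
[HI]^2 = Kc · (reactant terms)/(other product terms) = 5.98 · 0.6045 / 1 = 3.6149
[HI] = (3.6149)^(1/2) = 1.9013 M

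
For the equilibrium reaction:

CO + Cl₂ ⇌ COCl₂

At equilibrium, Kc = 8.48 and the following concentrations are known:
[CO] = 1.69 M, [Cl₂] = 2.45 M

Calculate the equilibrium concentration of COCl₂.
[COCl₂] = 35.1114 M

Kc = ([COCl₂]) / ([CO] × [Cl₂]) = 8.48
[COCl₂]^1 = Kc · (reactant terms)/(other product terms) = 8.48 · 4.1405 / 1 = 35.111
[COCl₂] = 35.1114 M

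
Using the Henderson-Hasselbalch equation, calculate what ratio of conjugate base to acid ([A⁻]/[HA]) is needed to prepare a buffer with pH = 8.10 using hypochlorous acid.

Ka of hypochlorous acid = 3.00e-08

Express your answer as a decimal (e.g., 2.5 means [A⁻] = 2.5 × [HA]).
[A⁻]/[HA] = 3.777

pKa = −log(3.00e-08) = 7.5229. pH = pKa + log([A⁻]/[HA]). 8.10 = 7.5229 + log(ratio). log(ratio) = 8.10 − 7.5229 = 0.5771. ratio = 10^(0.5771) = 3.777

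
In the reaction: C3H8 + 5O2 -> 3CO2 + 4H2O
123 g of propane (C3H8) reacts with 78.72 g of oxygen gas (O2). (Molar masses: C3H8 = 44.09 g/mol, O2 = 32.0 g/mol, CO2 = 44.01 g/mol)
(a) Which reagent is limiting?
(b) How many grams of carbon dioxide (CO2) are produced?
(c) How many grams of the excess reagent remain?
(a) O2, (b) 64.96 g, (c) 101.3 g

Moles of C3H8 = 123 g ÷ 44.09 g/mol = 2.78975 mol
Moles of O2 = 78.72 g ÷ 32.0 g/mol = 2.46 mol
Moles ÷ coefficient: C3H8: 2.78975/1 = 2.79, O2: 2.46/5 = 0.492
(a) O2 has the smaller value, so O2 is the limiting reagent.
(b) Moles of CO2 = 2.46 mol O2 × (3/5) = 1.476 mol; mass = 1.476 mol × 44.01 g/mol = 64.96 g
(c) C3H8 consumed = 2.46 × (1/5) = 0.492 mol; remaining = 2.78975 − 0.492 = 2.29775 mol; mass = 2.29775 mol × 44.09 g/mol = 101.3 g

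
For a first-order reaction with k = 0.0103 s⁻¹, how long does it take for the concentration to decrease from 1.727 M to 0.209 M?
205.03 s

From ln[A] = ln[A]₀ - k·t: t = ln([A]₀/[A])/k = ln(1.727/0.209)/0.0103 = ln(8.2632)/0.0103 = 2.1118/0.0103 = 205.03 s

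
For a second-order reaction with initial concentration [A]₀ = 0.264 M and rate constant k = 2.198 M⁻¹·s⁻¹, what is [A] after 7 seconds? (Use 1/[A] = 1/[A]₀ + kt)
0.0522 M

1/[A] = 1/[A]₀ + k·t = 1/0.264 + (2.198)·(7) = 3.7879 + 15.3860 = 19.1739
[A] = 1/19.1739 = 0.0522 M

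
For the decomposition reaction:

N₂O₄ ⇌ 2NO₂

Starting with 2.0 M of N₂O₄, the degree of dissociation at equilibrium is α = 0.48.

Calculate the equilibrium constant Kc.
K_c = 3.5446

x = α·[A]₀ = 0.48 × 2.0 = 0.96 M dissociated.
At eq: [N₂O₄] = 2.0 − 0.96 = 1.04 M; [NO₂] = 2x = 1.92 M.
Kc = [NO₂]²/[N₂O₄] = (1.92)²/1.04 = 3.545.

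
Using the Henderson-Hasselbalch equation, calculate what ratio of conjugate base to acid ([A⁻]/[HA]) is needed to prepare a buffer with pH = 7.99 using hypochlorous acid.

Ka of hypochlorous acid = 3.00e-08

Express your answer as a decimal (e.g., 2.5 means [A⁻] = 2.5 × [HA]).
[A⁻]/[HA] = 2.932

pKa = −log(3.00e-08) = 7.5229. pH = pKa + log([A⁻]/[HA]). 7.99 = 7.5229 + log(ratio). log(ratio) = 7.99 − 7.5229 = 0.4671. ratio = 10^(0.4671) = 2.932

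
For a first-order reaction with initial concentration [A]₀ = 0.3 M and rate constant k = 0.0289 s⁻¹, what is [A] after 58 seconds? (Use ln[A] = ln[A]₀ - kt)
0.0561 M

ln[A] = ln[A]₀ - k·t = ln(0.3) - (0.0289)·(58) = -1.2040 - 1.6762 = -2.8802
[A] = e^(-2.8802) = 0.0561 M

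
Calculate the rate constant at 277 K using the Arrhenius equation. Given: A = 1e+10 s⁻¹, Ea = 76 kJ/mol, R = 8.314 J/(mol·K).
4.66e-05 s⁻¹

k = A·exp(-Ea/(R·T)) = 1e+10·exp(-76000/(8.314·277)) = 1e+10·exp(-33.0007) = 1e+10·4.6554e-15 = 4.66e-05 s⁻¹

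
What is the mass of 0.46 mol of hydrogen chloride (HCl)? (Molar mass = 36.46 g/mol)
Mass = 0.46 mol × 36.46 g/mol = 16.77 g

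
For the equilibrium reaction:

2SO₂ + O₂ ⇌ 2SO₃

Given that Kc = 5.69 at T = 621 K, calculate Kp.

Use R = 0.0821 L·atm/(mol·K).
K_p = 0.1116

Δn = (moles gaseous products) − (moles gaseous reactants) = -1
T = 621 K; RT = 0.0821 × 621 = 50.9841
Kp = Kc·(RT)^Δn = 5.69 × (50.9841)^-1 = 5.69 × 0.019614 = 0.1116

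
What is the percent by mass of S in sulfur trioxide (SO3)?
Mass of S in formula = 32.07 × 1 = 32.07 g/mol
Molar mass = 80.07 g/mol
% S = (32.07/80.07) × 100% = 40.05%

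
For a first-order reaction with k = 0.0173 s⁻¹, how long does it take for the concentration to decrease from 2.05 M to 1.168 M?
32.52 s

From ln[A] = ln[A]₀ - k·t: t = ln([A]₀/[A])/k = ln(2.05/1.168)/0.0173 = ln(1.7551)/0.0173 = 0.5625/0.0173 = 32.52 s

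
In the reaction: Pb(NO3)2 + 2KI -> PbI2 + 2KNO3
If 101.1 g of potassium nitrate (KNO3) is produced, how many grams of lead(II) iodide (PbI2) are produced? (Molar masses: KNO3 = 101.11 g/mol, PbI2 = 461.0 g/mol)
Moles of KNO3 = 101.1 g ÷ 101.11 g/mol = 0.999901 mol
Mole ratio: 1 mol PbI2 / 2 mol KNO3
Moles of PbI2 = 0.999901 × (1/2) = 0.499951 mol
Mass of PbI2 = 0.499951 mol × 461.0 g/mol = 230.5 g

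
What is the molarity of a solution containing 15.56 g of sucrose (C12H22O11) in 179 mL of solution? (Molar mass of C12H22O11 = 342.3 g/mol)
Moles of C12H22O11 = 15.56 g ÷ 342.3 g/mol = 0.0454572 mol
Volume = 179 mL = 0.179 L
Molarity = 0.0454572 mol ÷ 0.179 L = 0.254 M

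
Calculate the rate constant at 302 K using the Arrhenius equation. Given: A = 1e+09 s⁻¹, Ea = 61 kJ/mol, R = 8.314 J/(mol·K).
2.81e-02 s⁻¹

k = A·exp(-Ea/(R·T)) = 1e+09·exp(-61000/(8.314·302)) = 1e+09·exp(-24.2948) = 1e+09·2.8113e-11 = 2.81e-02 s⁻¹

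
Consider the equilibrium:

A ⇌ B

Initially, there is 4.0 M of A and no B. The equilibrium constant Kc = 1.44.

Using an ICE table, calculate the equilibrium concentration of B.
[B] = 2.361 M

ICE: [A] = 4.0 − x, [B] = x.
Kc = x/(4.0 − x) = 1.44 ⇒ x = 1.44·4.0/(1 + 1.44) = 5.76/2.44 = 2.361.
[B] = x = 2.361 M.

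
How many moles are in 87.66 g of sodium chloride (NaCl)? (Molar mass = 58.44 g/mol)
Moles = 87.66 g ÷ 58.44 g/mol = 1.5 mol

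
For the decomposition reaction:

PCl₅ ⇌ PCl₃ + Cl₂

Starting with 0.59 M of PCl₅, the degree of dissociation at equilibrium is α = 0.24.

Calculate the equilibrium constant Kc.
K_c = 0.0447

x = α·[A]₀ = 0.24 × 0.59 = 0.1416 M dissociated.
At eq: [PCl₅] = 0.59 − 0.1416 = 0.4484 M; [PCl₃] = [Cl₂] = x = 0.1416 M.
Kc = [PCl₃][Cl₂]/[PCl₅] = (0.1416)²/0.4484 = 0.04472.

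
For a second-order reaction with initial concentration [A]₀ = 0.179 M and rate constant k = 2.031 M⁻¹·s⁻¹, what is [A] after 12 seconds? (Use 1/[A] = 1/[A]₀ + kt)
0.0334 M

1/[A] = 1/[A]₀ + k·t = 1/0.179 + (2.031)·(12) = 5.5866 + 24.3720 = 29.9586
[A] = 1/29.9586 = 0.0334 M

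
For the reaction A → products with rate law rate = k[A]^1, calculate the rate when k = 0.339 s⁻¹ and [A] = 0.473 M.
0.1603 M/s

rate = k·[A]^1 = 0.339·(0.473)^1 = 0.339·0.473 = 0.1603 M/s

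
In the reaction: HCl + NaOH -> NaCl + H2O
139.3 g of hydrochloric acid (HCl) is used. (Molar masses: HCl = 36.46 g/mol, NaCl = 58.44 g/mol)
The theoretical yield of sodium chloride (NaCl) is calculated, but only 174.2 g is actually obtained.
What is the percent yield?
Moles of HCl = 139.3 g ÷ 36.46 g/mol = 3.82063 mol
Mole ratio: 1 mol NaCl / 1 mol HCl
Moles of NaCl = 3.82063 × (1/1) = 3.82063 mol
Theoretical yield = 3.82063 mol × 58.44 g/mol = 223.28 g
Actual yield = 174.2 g
Percent yield = (174.2 / 223.28) × 100% = 78.0%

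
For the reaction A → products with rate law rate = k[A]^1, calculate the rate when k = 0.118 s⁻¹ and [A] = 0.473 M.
0.05581 M/s

rate = k·[A]^1 = 0.118·(0.473)^1 = 0.118·0.473 = 0.05581 M/s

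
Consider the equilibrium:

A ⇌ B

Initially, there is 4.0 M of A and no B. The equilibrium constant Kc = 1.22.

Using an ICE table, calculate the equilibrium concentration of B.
[B] = 2.198 M

ICE: [A] = 4.0 − x, [B] = x.
Kc = x/(4.0 − x) = 1.22 ⇒ x = 1.22·4.0/(1 + 1.22) = 4.88/2.22 = 2.198.
[B] = x = 2.198 M.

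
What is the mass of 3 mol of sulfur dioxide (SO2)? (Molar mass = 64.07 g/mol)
Mass = 3 mol × 64.07 g/mol = 192.2 g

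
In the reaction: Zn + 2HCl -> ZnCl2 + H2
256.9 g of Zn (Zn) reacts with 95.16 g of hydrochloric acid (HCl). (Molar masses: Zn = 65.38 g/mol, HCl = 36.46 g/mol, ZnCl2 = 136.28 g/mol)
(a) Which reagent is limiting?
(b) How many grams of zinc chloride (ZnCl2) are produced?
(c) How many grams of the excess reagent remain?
(a) HCl, (b) 177.8 g, (c) 171.6 g

Moles of Zn = 256.9 g ÷ 65.38 g/mol = 3.92934 mol
Moles of HCl = 95.16 g ÷ 36.46 g/mol = 2.60998 mol
Moles ÷ coefficient: Zn: 3.92934/1 = 3.929, HCl: 2.60998/2 = 1.305
(a) HCl has the smaller value, so HCl is the limiting reagent.
(b) Moles of ZnCl2 = 2.60998 mol HCl × (1/2) = 1.30499 mol; mass = 1.30499 mol × 136.28 g/mol = 177.8 g
(c) Zn consumed = 2.60998 × (1/2) = 1.30499 mol; remaining = 3.92934 − 1.30499 = 2.62434 mol; mass = 2.62434 mol × 65.38 g/mol = 171.6 g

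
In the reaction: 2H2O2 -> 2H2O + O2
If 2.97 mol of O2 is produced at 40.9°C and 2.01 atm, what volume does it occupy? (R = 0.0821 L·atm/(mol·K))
T = 40.9°C + 273.15 = 314.05 K
V = nRT/P = (2.97 × 0.0821 × 314.05) / 2.01
V = 38.10 L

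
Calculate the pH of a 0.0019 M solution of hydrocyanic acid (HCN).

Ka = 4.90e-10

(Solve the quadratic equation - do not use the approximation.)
pH = 6.02

x² + Ka×x - Ka×C = 0. Using quadratic formula: [H⁺] = 9.6464e-07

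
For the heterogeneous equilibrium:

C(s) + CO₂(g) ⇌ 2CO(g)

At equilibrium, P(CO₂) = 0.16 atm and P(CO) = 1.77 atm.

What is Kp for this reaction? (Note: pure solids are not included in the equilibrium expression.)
K_p = 19.581

Solid C is excluded.
Kp = P(CO)²/P(CO₂) = (1.77)²/0.16 = 3.133/0.16 = 19.581.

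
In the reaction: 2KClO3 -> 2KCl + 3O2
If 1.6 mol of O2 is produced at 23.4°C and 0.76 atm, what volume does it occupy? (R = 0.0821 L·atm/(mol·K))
T = 23.4°C + 273.15 = 296.55 K
V = nRT/P = (1.6 × 0.0821 × 296.55) / 0.76
V = 51.26 L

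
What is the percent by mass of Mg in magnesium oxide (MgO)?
Mass of Mg in formula = 24.31 × 1 = 24.31 g/mol
Molar mass = 40.31 g/mol
% Mg = (24.31/40.31) × 100% = 60.31%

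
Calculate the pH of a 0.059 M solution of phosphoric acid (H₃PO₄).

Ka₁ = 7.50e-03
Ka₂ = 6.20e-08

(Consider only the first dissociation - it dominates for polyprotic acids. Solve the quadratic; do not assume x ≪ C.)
pH = 1.75

x² + Ka₁·x − Ka₁·C = 0 with Ka₁ = 7.50e-03, C = 0.059.
x = (−Ka₁ + √(Ka₁² + 4·Ka₁·C))/2 = 1.7617e-02 M, so pH = 1.75.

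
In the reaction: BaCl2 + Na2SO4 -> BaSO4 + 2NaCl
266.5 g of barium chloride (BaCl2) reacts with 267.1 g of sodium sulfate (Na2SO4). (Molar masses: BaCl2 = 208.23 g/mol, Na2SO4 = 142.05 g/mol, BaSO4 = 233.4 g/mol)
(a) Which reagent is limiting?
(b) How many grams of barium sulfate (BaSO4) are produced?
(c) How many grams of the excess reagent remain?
(a) BaCl2, (b) 298.7 g, (c) 85.3 g

Moles of BaCl2 = 266.5 g ÷ 208.23 g/mol = 1.27983 mol
Moles of Na2SO4 = 267.1 g ÷ 142.05 g/mol = 1.88032 mol
Moles ÷ coefficient: BaCl2: 1.27983/1 = 1.28, Na2SO4: 1.88032/1 = 1.88
(a) BaCl2 has the smaller value, so BaCl2 is the limiting reagent.
(b) Moles of BaSO4 = 1.27983 mol BaCl2 × (1/1) = 1.27983 mol; mass = 1.27983 mol × 233.4 g/mol = 298.7 g
(c) Na2SO4 consumed = 1.27983 × (1/1) = 1.27983 mol; remaining = 1.88032 − 1.27983 = 0.600489 mol; mass = 0.600489 mol × 142.05 g/mol = 85.3 g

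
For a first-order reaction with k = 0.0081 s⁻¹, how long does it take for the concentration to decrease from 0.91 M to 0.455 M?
85.57 s

From ln[A] = ln[A]₀ - k·t: t = ln([A]₀/[A])/k = ln(0.91/0.455)/0.0081 = ln(2.0000)/0.0081 = 0.6931/0.0081 = 85.57 s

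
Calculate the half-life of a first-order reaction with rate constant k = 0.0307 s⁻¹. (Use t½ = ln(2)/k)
22.58 s

t½ = ln(2)/k = 0.6931/0.0307 = 22.58 s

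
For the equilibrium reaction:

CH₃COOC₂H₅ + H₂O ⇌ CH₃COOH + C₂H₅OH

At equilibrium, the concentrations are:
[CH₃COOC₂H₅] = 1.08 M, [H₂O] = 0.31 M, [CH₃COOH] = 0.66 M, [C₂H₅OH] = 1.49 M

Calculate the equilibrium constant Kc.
K_c = 2.9373

Kc = ([CH₃COOH] × [C₂H₅OH]) / ([CH₃COOC₂H₅] × [H₂O])
   = ((0.66)·(1.49)) / ((1.08)·(0.31))
   = 0.9834 / 0.3348 = 2.9373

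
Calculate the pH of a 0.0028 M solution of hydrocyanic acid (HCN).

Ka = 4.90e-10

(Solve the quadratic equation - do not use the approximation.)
pH = 5.93

x² + Ka×x - Ka×C = 0. Using quadratic formula: [H⁺] = 1.1711e-06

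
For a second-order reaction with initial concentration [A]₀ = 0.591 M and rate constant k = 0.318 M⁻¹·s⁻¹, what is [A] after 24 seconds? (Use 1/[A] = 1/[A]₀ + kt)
0.1072 M

1/[A] = 1/[A]₀ + k·t = 1/0.591 + (0.318)·(24) = 1.6920 + 7.6320 = 9.3240
[A] = 1/9.3240 = 0.1072 M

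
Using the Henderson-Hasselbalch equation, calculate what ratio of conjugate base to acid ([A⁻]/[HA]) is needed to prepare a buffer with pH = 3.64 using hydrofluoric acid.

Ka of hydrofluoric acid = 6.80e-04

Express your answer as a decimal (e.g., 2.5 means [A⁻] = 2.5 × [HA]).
[A⁻]/[HA] = 2.968

pKa = −log(6.80e-04) = 3.1675. pH = pKa + log([A⁻]/[HA]). 3.64 = 3.1675 + log(ratio). log(ratio) = 3.64 − 3.1675 = 0.4725. ratio = 10^(0.4725) = 2.968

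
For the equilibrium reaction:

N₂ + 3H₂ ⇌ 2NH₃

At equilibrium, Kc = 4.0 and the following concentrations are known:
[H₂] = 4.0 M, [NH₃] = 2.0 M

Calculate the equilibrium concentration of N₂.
[N₂] = 0.0156 M

Kc = ([NH₃]^2) / ([N₂] × [H₂]^3) = 4.0
[N₂]^1 = (product terms)/(Kc · other reactant terms) = 4 / (4.0 · 64) = 0.015625
[N₂] = 0.0156 M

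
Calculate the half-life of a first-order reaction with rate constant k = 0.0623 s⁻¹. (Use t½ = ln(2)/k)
11.13 s

t½ = ln(2)/k = 0.6931/0.0623 = 11.13 s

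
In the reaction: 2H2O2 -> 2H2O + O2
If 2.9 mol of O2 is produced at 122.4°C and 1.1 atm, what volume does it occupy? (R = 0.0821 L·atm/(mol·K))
T = 122.4°C + 273.15 = 395.55 K
V = nRT/P = (2.9 × 0.0821 × 395.55) / 1.1
V = 85.61 L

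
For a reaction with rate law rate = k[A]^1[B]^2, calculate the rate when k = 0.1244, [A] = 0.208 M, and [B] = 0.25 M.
0.001617 M/s

rate = k·[A]^1·[B]^2 = 0.1244·(0.208)^1·(0.25)^2 = 0.1244·0.208·0.0625 = 0.001617 M/s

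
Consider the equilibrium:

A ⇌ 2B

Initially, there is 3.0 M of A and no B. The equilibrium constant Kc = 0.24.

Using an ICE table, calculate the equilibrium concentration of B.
[B] = 0.791 M

ICE: [A] = 3.0 − x, [B] = 2x.
Kc = (2x)²/(3.0 − x) = 0.24 ⇒ 4x² + 0.24x − 0.72 = 0.
x = (−0.24 + √(0.24² + 4·4·0.72))/(2·4) = (−0.24 + √11.578)/8 = 0.39532.
[B] = 2x = 0.791 M.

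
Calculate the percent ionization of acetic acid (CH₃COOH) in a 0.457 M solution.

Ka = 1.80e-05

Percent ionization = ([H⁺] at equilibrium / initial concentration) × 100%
Percent ionization = 0.626%

Let x = [H⁺]. Ka = x²/(C - x) ⇒ x² + (1.80e-05)x - (1.80e-05)(0.457) = 0. x = 2.8591e-03. Percent = (2.8591e-03/0.457) × 100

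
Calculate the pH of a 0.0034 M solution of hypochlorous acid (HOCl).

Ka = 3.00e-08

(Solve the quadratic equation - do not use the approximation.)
pH = 5.00

x² + Ka×x - Ka×C = 0. Using quadratic formula: [H⁺] = 1.0085e-05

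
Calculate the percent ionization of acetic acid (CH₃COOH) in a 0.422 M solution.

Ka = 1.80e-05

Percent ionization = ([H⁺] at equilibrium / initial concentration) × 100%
Percent ionization = 0.651%

Let x = [H⁺]. Ka = x²/(C - x) ⇒ x² + (1.80e-05)x - (1.80e-05)(0.422) = 0. x = 2.7471e-03. Percent = (2.7471e-03/0.422) × 100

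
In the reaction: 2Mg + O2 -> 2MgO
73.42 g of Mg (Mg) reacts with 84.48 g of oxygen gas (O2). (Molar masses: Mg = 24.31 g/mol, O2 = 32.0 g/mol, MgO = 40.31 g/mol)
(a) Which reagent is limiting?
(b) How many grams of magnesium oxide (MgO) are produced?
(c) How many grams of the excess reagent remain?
(a) Mg, (b) 121.7 g, (c) 36.16 g

Moles of Mg = 73.42 g ÷ 24.31 g/mol = 3.02016 mol
Moles of O2 = 84.48 g ÷ 32.0 g/mol = 2.64 mol
Moles ÷ coefficient: Mg: 3.02016/2 = 1.51, O2: 2.64/1 = 2.64
(a) Mg has the smaller value, so Mg is the limiting reagent.
(b) Moles of MgO = 3.02016 mol Mg × (2/2) = 3.02016 mol; mass = 3.02016 mol × 40.31 g/mol = 121.7 g
(c) O2 consumed = 3.02016 × (1/2) = 1.51008 mol; remaining = 2.64 − 1.51008 = 1.12992 mol; mass = 1.12992 mol × 32.0 g/mol = 36.16 g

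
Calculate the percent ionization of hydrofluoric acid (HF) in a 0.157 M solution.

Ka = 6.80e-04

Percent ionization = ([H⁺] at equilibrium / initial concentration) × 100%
Percent ionization = 6.37%

Let x = [H⁺]. Ka = x²/(C - x) ⇒ x² + (6.80e-04)x - (6.80e-04)(0.157) = 0. x = 9.9981e-03. Percent = (9.9981e-03/0.157) × 100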